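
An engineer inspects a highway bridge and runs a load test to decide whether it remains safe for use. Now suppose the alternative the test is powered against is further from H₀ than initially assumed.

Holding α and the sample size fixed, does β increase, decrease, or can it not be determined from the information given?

The further the true parameter sits from the null value, the more of the Ha sampling distribution falls in the rejection region.

It decreases.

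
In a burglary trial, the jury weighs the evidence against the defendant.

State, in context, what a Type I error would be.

With the conventional null hypothesis that the defendant is innocent:
A Type I error is rejecting H₀ when H₀ is true.
Here that means convicting the defendant when actually the defendant is innocent.

A Type I error would mean concluding that the defendant is guilty when in fact the defendant is innocent.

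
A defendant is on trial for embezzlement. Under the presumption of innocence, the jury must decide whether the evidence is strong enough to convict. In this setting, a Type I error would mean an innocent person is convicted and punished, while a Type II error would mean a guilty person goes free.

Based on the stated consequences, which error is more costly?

Type I error

The Type I consequence (an innocent person is convicted and punished) is more severe than the Type II consequence (a guilty person goes free).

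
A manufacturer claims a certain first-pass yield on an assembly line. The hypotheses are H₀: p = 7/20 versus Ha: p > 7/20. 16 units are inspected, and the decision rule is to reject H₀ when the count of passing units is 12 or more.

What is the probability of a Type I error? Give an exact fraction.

34138552149875229/26214400000000000000

α = P(reject H₀ | H₀ true) = P(X ≥ 12 | p = 7/20), with X ~ Binomial(16, 7/20).
Adding the binomial terms for j = 12 through 16 with p = 7/20 yields 34138552149875229/26214400000000000000.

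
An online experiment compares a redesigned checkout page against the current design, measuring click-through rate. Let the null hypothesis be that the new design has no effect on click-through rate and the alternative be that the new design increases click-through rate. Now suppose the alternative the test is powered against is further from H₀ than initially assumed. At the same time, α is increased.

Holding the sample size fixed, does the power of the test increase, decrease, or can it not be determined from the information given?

A bigger departure from H₀ is easier for the test to detect, so it fails to reject less often. Relaxing α lowers the evidence threshold; under Ha, outcomes that previously fell short now trigger rejection. Both changes push β in the same direction.
Since power = 1 − β and β decreases, power increases.

It increases.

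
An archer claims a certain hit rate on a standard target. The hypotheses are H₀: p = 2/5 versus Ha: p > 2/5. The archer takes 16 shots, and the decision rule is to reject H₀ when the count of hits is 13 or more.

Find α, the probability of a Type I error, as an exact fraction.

Under H₀, K ~ Binomial(16, 2/5), and α = P(K ≥ 13).
P(K ≥ 13) = Σ_{j=13}^{16} C(16,j)·(2/5)^j·(3/5)^{16-j} = 28639232/30517578125.

28639232/30517578125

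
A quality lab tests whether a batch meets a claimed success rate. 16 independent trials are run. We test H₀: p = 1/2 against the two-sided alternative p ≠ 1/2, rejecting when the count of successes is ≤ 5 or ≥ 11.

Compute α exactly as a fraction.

6885/32768

Under H₀, K ~ Binomial(16, 1/2); α is the probability of landing in either tail, P(K ≤ 5) + P(K ≥ 11).
By symmetry, α = 2·P(K ≤ 5) = 2·(1 + 16 + 120 + 560 + 1820 + 4368)/65536 = 13770/65536 = 6885/32768.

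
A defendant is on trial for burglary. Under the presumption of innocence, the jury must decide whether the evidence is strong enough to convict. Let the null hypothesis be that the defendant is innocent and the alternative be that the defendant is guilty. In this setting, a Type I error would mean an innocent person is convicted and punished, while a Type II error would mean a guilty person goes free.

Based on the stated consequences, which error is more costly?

Type I error

The Type I consequence (an innocent person is convicted and punished) is more severe than the Type II consequence (a guilty person goes free).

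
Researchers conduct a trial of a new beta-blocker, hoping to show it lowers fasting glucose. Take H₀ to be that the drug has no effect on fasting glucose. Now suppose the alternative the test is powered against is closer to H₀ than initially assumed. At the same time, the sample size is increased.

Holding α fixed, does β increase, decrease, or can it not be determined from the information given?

The first change alone would make β increase; the second alone would make β decrease. Which effect dominates depends on the magnitudes, which are not given.

Cannot be determined from the information given.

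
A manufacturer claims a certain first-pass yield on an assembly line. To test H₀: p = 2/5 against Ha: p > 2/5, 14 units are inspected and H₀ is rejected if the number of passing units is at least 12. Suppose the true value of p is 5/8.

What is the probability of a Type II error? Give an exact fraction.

Under the alternative p = 5/8, S ~ Binomial(14, 5/8); β is the probability the test does not reject, P(S < 12).
Summing C(14,j)·(5/8)^j·(3/8)^{14-j} for j = 0..11 gives 2070361146177/2199023255552.

2070361146177/2199023255552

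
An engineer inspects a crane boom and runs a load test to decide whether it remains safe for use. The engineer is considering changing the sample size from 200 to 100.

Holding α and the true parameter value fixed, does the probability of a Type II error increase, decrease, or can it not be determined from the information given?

A smaller sample increases the standard error, so the sampling distributions under H₀ and Ha overlap more.

It increases.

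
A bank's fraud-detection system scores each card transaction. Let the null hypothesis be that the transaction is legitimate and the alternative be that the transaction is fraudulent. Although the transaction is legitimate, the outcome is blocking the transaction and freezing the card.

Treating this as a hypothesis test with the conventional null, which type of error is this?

'Blocking the transaction and freezing the card' corresponds to rejecting H₀.
H₀ was rejected but H₀ is true — a Type I error (false positive).

Type I error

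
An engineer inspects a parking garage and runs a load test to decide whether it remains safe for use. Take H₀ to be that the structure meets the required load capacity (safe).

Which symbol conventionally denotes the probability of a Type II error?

β

P(Type II error) = P(fail to reject H₀ | H₀ false) = β.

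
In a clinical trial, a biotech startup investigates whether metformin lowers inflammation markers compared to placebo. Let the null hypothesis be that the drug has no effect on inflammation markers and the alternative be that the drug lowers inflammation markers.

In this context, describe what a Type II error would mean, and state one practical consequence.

A Type II error would mean concluding that the drug has no effect on inflammation markers (or at least failing to establish that the drug lowers inflammation markers) when in fact the drug lowers inflammation markers. Consequence: the development investment is written off despite the drug actually working.

A Type II error is failing to reject H₀ when H₀ is false.
Here that means concluding there is insufficient evidence that the drug works when actually the drug lowers inflammation markers.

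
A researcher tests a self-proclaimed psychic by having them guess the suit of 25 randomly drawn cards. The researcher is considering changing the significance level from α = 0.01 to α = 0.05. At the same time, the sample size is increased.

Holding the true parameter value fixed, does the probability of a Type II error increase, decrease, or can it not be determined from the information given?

Relaxing α lowers the evidence threshold; under Ha, outcomes that previously fell short now trigger rejection. More data shrinks sampling variability; the test statistic under Ha concentrates further from the null value, making rejection more likely. Both changes push β in the same direction.

It decreases.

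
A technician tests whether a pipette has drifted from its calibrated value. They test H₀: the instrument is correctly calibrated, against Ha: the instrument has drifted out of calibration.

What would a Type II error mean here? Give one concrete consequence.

A Type II error would mean concluding that the instrument is correctly calibrated (or at least failing to establish that the instrument has drifted out of calibration) when in fact the instrument has drifted out of calibration. Consequence: an out-of-calibration instrument continues producing bad measurements.

A Type II error is failing to reject H₀ when H₀ is false.
Here that means leaving the instrument in service when actually the instrument has drifted out of calibration.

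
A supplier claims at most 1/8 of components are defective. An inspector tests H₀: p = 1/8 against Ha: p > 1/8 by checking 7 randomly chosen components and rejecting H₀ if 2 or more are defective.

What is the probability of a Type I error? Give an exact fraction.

α = P(reject H₀ | H₀ true) = P(K ≥ 2 | p = 1/8), K ~ Binomial(7, 1/8).
α = 1 − P(K ≤ 1) = 1 − 823543/1048576 = 225033/1048576.

225033/1048576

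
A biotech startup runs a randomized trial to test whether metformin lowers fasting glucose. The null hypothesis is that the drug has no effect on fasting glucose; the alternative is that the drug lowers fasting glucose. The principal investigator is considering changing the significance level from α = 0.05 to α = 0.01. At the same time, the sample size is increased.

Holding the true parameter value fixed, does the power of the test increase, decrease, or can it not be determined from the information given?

Cannot be determined from the information given.

The first change alone would make β increase; the second alone would make β decrease. Which effect dominates depends on the magnitudes, which are not given.
Since power = 1 − β, the effect on power is likewise indeterminate.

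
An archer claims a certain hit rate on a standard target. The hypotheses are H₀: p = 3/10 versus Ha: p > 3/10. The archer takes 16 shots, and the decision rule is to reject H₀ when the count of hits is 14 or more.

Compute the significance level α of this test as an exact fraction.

1190959281/400000000000000

α = P(reject H₀ | H₀ true) = P(S ≥ 14 | p = 3/10), with S ~ Binomial(16, 3/10).
Adding the binomial terms for j = 14 through 16 with p = 3/10 yields 1190959281/400000000000000.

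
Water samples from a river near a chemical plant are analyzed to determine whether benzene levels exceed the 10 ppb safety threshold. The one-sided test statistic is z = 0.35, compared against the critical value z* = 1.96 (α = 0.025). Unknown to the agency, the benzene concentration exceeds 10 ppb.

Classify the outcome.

Type II error

The conventional null hypothesis is that the benzene concentration is at or below 10 ppb (safe).
Since z = 0.35 ≤ z* = 1.96, H₀ is not rejected.
H₀ is false (actually the benzene concentration exceeds 10 ppb).
Failing to reject a false H₀ is a Type II error.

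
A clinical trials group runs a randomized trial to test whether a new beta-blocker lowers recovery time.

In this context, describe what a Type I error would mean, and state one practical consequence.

With the conventional null hypothesis that the drug has no effect on recovery time:
A Type I error is rejecting H₀ when H₀ is true.
Here that means concluding that the drug is effective when actually the drug has no effect on recovery time.

A Type I error would mean concluding that the drug lowers recovery time when in fact the drug has no effect on recovery time. Consequence: patients are switched from working treatments to one that does nothing.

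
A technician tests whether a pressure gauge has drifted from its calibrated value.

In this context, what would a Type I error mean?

With the conventional null hypothesis that the instrument is correctly calibrated:
A Type I error is rejecting H₀ when H₀ is true.
Here that means pulling the instrument for recalibration when actually the instrument is correctly calibrated.

A Type I error would mean concluding that the instrument has drifted out of calibration when in fact the instrument is correctly calibrated.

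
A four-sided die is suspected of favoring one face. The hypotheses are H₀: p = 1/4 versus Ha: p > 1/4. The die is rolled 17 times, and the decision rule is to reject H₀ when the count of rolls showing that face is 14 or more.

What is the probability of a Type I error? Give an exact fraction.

The Type I error probability is α = P(S ≥ 14) computed under H₀, where S ~ Binomial(17, 1/4).
Adding the binomial terms for j = 14 through 17 with p = 1/4 yields 4909/4294967296.

4909/4294967296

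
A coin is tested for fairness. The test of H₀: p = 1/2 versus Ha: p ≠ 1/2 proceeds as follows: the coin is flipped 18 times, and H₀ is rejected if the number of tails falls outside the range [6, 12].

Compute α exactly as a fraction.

1577/16384

α = P(Y ≤ 5 or Y ≥ 13 | p = 1/2), Y ~ Binomial(18, 1/2).
Each tail has probability (1 + 18 + 153 + 816 + 3060 + 8568)/262144; doubling gives α = 25232/262144 = 1577/16384.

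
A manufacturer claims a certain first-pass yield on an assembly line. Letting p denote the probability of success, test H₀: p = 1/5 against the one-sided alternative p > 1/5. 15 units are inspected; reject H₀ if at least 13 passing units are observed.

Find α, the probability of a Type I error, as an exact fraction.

Under H₀, K ~ Binomial(15, 1/5), and α = P(K ≥ 13).
Adding the binomial terms for j = 13 through 15 with p = 1/5 yields 1741/30517578125.

1741/30517578125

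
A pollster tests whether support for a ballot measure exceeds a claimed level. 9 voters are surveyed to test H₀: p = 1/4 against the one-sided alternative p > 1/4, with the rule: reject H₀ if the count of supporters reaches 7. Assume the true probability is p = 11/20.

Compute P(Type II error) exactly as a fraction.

54431799039/64000000000

Under the alternative p = 11/20, X ~ Binomial(9, 11/20); β is the probability the test does not reject, P(X < 7).
Adding the binomial probabilities P(X=0)+…+P(X=6) at p = 11/20 gives 54431799039/64000000000.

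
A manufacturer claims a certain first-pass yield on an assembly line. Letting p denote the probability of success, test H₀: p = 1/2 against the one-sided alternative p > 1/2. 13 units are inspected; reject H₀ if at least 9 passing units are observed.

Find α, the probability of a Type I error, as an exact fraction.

The Type I error probability is α = P(K ≥ 9) computed under H₀, where K ~ Binomial(13, 1/2).
Summing the upper tail: (715 + 286 + 78 + 13 + 1) / 2^13 = 1093/8192.

1093/8192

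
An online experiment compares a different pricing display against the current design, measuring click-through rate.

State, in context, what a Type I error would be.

A Type I error would mean concluding that the new design increases click-through rate when in fact the new design has no effect on click-through rate.

With the conventional null hypothesis that the new design has no effect on click-through rate:
A Type I error is rejecting H₀ when H₀ is true.
Here that means shipping the new feature to all users when actually the new design has no effect on click-through rate.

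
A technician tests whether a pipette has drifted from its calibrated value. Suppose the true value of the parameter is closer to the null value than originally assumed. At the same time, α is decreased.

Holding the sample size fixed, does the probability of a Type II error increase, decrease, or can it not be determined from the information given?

A smaller departure from H₀ means the test statistic under Ha is distributed closer to where it would be under H₀; rejection becomes less likely. Lowering α raises the bar for rejection; under Ha, the test now fails to reject on outcomes it previously would have rejected. Both changes push β in the same direction.

It increases.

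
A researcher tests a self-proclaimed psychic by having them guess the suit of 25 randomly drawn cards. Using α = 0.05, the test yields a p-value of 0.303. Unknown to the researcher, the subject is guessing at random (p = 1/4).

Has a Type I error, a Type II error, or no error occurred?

No error (correct decision).

The conventional null hypothesis is that the subject is guessing at random (p = 1/4).
Since p = 0.303 ≥ α = 0.05, H₀ is not rejected.
H₀ is true (actually the subject is guessing at random (p = 1/4)).
The decision matches the true state — no error.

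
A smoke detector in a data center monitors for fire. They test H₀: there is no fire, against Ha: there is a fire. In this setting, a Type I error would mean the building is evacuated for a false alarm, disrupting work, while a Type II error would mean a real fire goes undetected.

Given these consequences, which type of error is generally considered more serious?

Type II error

The Type II consequence (a real fire goes undetected) is more severe than the Type I consequence (the building is evacuated for a false alarm, disrupting work).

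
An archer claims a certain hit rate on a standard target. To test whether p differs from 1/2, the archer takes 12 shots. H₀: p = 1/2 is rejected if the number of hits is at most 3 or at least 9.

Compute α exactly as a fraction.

α = P(Y ≤ 3 or Y ≥ 9 | p = 1/2), Y ~ Binomial(12, 1/2).
By symmetry, α = 2·P(Y ≤ 3) = 2·(1 + 12 + 66 + 220)/4096 = 598/4096 = 299/2048.

299/2048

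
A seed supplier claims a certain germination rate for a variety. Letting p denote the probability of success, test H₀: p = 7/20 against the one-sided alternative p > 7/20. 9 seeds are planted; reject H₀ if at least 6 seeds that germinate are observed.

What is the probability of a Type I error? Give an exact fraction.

α = P(reject H₀ | H₀ true) = P(K ≥ 6 | p = 7/20), with K ~ Binomial(9, 7/20).
Summing C(9,j)(7/20)^j(13/20)^{9−j} for j = 6,…,9 gives 6859289647/128000000000.

6859289647/128000000000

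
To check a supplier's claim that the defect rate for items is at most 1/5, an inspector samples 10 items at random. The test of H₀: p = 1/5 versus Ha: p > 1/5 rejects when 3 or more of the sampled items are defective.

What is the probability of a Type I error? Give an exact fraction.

3146489/9765625

Under H₀, S ~ Binomial(10, 1/5); the Type I error rate is P(S ≥ 3).
α = 1 − P(S ≤ 2) = 1 − 6619136/9765625 = 3146489/9765625.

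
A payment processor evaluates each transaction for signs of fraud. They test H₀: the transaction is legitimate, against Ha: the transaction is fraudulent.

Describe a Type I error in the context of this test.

A Type I error is rejecting H₀ when H₀ is true.
Here that means blocking the transaction and freezing the card when actually the transaction is legitimate.

A Type I error would mean concluding that the transaction is fraudulent when in fact the transaction is legitimate.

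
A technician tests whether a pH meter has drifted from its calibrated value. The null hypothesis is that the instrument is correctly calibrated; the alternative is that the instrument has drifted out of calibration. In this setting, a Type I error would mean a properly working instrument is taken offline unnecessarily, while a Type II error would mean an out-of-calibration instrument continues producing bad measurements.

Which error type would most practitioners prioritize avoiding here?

The Type II consequence (an out-of-calibration instrument continues producing bad measurements) is more severe than the Type I consequence (a properly working instrument is taken offline unnecessarily).

Type II error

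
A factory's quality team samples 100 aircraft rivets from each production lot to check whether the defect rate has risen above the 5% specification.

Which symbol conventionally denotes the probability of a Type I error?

P(Type I error) = P(reject H₀ | H₀ true) = α, the significance level.

α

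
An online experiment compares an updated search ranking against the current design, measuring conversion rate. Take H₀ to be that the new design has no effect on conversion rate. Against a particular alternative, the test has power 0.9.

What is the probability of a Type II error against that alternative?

Power = 1 − β, so β = 1 − 0.9 = 0.1.

0.1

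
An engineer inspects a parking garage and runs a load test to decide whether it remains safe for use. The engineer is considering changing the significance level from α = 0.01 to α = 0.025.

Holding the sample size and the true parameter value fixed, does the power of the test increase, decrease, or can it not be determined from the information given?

With a larger α the critical value moves toward the center, so more of the Ha sampling distribution lies in the rejection region.
Since power = 1 − β and β decreases, power increases.

It increases.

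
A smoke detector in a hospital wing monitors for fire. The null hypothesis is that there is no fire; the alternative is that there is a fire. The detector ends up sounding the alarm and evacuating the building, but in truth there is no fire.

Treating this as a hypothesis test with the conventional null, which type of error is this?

Type I error

'Sounding the alarm and evacuating the building' corresponds to rejecting H₀.
H₀ was rejected but H₀ is true — a Type I error (false positive).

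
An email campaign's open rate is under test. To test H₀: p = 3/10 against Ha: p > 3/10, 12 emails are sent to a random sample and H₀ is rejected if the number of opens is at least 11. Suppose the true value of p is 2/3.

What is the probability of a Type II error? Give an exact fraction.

502769/531441

A Type II error is failing to reject when Ha holds: with p = 2/3, β = P(S ≤ 10).
Equivalently, β = 1 − P(S ≥ 11) = 502769/531441.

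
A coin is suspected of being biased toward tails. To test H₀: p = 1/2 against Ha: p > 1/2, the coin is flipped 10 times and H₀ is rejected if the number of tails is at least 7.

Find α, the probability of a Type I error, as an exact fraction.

11/64

Under H₀, Y ~ Binomial(10, 1/2), and α = P(Y ≥ 7).
P(Y ≥ 7) = [C(10,7) + C(10,8) + C(10,9) + C(10,10)] / 2^10 = (120 + 45 + 10 + 1) / 1024 = 176/1024 = 11/64.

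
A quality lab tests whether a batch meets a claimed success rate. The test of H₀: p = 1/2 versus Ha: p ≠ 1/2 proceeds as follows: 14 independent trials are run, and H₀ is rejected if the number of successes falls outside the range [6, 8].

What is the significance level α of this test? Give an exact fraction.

The significance level is the null-hypothesis probability of the rejection region {≤5} ∪ {≥9}.
Each tail has probability (1 + 14 + 91 + 364 + 1001 + 2002)/16384; doubling gives α = 6946/16384 = 3473/8192.

3473/8192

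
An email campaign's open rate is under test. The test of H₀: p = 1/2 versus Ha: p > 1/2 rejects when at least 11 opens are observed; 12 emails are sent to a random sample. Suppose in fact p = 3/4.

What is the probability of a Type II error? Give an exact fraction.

14120011/16777216

Under the alternative p = 3/4, S ~ Binomial(12, 3/4); β is the probability the test does not reject, P(S < 11).
Adding the binomial probabilities P(S=0)+…+P(S=10) at p = 3/4 gives 14120011/16777216.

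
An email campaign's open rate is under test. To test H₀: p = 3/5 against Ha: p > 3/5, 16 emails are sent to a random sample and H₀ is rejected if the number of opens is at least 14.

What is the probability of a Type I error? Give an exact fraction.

559607373/30517578125

α = P(reject H₀ | H₀ true) = P(Y ≥ 14 | p = 3/5), with Y ~ Binomial(16, 3/5).
P(Y ≥ 14) = Σ_{j=14}^{16} C(16,j)·(3/5)^j·(2/5)^{16-j} = 559607373/30517578125.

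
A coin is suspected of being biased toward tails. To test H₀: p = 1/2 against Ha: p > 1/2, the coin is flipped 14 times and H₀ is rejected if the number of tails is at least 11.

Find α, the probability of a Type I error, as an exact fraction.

α = P(reject H₀ | H₀ true) = P(X ≥ 11 | p = 1/2), with X ~ Binomial(14, 1/2).
That's C(14,11) + C(14,12) + C(14,13) + C(14,14) over 2^14, i.e. (364 + 91 + 14 + 1)/16384 = 470/16384 = 235/8192.

235/8192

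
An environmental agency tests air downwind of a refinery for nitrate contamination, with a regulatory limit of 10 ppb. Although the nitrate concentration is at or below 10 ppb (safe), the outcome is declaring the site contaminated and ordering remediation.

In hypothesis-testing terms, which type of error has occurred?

The null hypothesis here is that the nitrate concentration is at or below 10 ppb (safe).
'Declaring the site contaminated and ordering remediation' corresponds to rejecting H₀.
H₀ was rejected but H₀ is true — a Type I error (false positive).

Type I error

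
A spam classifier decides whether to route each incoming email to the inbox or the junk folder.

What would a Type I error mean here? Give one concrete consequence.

With the conventional null hypothesis that the message is legitimate (not spam):
A Type I error is rejecting H₀ when H₀ is true.
Here that means sending the message to the spam folder when actually the message is legitimate (not spam).

A Type I error would mean concluding that the message is spam when in fact the message is legitimate (not spam). Consequence: a legitimate email — possibly an important one — is hidden in the spam folder.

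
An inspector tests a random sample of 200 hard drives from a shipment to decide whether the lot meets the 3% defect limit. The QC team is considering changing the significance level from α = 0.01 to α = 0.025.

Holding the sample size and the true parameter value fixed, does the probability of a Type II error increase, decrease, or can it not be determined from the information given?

With a larger α the critical value moves toward the center, so more of the Ha sampling distribution lies in the rejection region.

It decreases.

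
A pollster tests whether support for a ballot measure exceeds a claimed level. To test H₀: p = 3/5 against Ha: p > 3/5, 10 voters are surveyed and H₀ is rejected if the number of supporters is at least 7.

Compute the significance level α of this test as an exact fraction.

α = P(reject H₀ | H₀ true) = P(K ≥ 7 | p = 3/5), with K ~ Binomial(10, 3/5).
Adding the binomial terms for j = 7 through 10 with p = 3/5 yields 3733209/9765625.

3733209/9765625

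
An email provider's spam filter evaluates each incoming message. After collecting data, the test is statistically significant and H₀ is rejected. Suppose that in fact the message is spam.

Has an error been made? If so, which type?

No error (correct decision).

The conventional null hypothesis here is that the message is legitimate (not spam).
The test rejected a false H₀ — the decision matches the true state.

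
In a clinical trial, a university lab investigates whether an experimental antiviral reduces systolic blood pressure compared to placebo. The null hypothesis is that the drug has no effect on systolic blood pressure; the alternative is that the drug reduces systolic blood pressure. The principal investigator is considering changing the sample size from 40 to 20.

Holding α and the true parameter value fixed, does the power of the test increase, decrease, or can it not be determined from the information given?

Reducing n widens both sampling distributions, so the test has less ability to distinguish Ha from H₀.
Since power = 1 − β and β increases, power decreases.

It decreases.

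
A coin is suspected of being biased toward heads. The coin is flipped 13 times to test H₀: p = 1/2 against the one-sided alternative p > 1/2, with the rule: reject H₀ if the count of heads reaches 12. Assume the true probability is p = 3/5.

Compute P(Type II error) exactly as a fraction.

1205291336/1220703125

β = P(fail to reject H₀ | Ha true) = P(K ≤ 11 | p = 3/5), K ~ Binomial(13, 3/5).
Adding the binomial probabilities P(K=0)+…+P(K=11) at p = 3/5 gives 1205291336/1220703125.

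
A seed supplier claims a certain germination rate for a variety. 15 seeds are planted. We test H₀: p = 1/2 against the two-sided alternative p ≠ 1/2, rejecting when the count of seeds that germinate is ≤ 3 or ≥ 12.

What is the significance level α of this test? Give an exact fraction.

α = P(K ≤ 3 or K ≥ 12 | p = 1/2), K ~ Binomial(15, 1/2).
The two tails are symmetric, so α = 2·(1 + 15 + 105 + 455)/2^15 = 1152/32768 = 9/256.

9/256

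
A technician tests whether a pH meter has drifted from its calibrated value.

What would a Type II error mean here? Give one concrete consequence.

A Type II error would mean concluding that the instrument is correctly calibrated (or at least failing to establish that the instrument has drifted out of calibration) when in fact the instrument has drifted out of calibration. Consequence: an out-of-calibration instrument continues producing bad measurements.

With the conventional null hypothesis that the instrument is correctly calibrated:
A Type II error is failing to reject H₀ when H₀ is false.
Here that means leaving the instrument in service when actually the instrument has drifted out of calibration.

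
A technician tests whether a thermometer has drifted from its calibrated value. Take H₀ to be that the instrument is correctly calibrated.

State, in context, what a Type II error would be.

A Type II error is failing to reject H₀ when H₀ is false.
Here that means leaving the instrument in service when actually the instrument has drifted out of calibration.

A Type II error would mean concluding that the instrument is correctly calibrated (or at least failing to establish that the instrument has drifted out of calibration) when in fact the instrument has drifted out of calibration.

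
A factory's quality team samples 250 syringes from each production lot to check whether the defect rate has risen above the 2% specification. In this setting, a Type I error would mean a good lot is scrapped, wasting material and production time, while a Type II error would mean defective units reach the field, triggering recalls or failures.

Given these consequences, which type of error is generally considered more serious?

Type II error

The Type II consequence (defective units reach the field, triggering recalls or failures) is more severe than the Type I consequence (a good lot is scrapped, wasting material and production time).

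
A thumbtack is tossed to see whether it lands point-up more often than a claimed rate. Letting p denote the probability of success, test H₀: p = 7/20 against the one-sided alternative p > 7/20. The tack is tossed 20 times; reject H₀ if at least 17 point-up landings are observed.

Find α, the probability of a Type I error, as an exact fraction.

Under H₀, K ~ Binomial(20, 7/20), and α = P(K ≥ 17).
P(K ≥ 17) = Σ_{j=17}^{20} C(20,j)·(7/20)^j·(13/20)^{20-j} = 637973598365478054631/104857600000000000000000000.

637973598365478054631/104857600000000000000000000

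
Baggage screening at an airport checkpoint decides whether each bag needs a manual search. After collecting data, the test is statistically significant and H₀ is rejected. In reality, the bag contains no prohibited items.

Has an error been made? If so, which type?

Type I error

The conventional null hypothesis here is that the bag contains no prohibited items.
H₀ was rejected, but H₀ is actually true.
Rejecting a true null hypothesis is a Type I error (false positive).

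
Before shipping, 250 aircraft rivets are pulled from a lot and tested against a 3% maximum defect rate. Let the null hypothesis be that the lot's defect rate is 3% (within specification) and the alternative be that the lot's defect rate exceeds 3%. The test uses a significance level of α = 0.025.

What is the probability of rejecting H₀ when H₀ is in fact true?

The significance level α is, by definition, the probability of a Type I error — P(reject H₀ | H₀ true).

0.025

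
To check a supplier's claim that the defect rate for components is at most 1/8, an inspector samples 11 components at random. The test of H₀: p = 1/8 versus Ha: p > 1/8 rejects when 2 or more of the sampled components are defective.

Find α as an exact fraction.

1752690055/4294967296

α = P(reject H₀ | H₀ true) = P(X ≥ 2 | p = 1/8), X ~ Binomial(11, 1/8).
Via the complement, α = 1 − Σ_{j=0}^{1} C(11,j)(1/8)^j(7/8)^{11-j} = 1752690055/4294967296.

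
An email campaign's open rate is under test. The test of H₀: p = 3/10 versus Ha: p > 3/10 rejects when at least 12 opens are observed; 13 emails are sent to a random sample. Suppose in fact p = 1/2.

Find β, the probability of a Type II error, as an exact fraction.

4089/4096

β = P(fail to reject H₀ | Ha true) = P(X ≤ 11 | p = 1/2), X ~ Binomial(13, 1/2).
Adding the binomial probabilities P(X=0)+…+P(X=11) at p = 1/2 gives 4089/4096.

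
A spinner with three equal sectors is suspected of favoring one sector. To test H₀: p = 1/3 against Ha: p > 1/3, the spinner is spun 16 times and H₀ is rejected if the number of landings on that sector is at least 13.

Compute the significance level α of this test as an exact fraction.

4993/43046721

The Type I error probability is α = P(K ≥ 13) computed under H₀, where K ~ Binomial(16, 1/3).
Adding the binomial terms for j = 13 through 16 with p = 1/3 yields 4993/43046721.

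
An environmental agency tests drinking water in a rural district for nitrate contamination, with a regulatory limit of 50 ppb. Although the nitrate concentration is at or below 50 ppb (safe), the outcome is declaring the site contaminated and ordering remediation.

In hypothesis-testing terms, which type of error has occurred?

Type I error

The null hypothesis here is that the nitrate concentration is at or below 50 ppb (safe).
'Declaring the site contaminated and ordering remediation' corresponds to rejecting H₀.
H₀ was rejected but H₀ is true — a Type I error (false positive).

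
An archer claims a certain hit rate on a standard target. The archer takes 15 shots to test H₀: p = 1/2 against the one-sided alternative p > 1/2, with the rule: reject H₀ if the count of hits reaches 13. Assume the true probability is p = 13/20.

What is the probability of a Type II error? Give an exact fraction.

β = P(fail to reject H₀ | Ha true) = P(X ≤ 12 | p = 13/20), X ~ Binomial(15, 13/20).
Adding the binomial probabilities P(X=0)+…+P(X=12) at p = 13/20 gives 30745097163070342213/32768000000000000000.

30745097163070342213/32768000000000000000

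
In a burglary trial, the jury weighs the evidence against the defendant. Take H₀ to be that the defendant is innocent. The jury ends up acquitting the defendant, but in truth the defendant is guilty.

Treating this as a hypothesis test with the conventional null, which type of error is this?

'Acquitting the defendant' corresponds to failing to reject H₀.
H₀ was not rejected but H₀ is false — a Type II error (false negative).

Type II error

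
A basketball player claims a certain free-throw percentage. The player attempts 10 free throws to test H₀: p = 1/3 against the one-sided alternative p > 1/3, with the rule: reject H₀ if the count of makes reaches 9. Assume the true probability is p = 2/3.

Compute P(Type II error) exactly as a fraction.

17635/19683

Under the alternative p = 2/3, Y ~ Binomial(10, 2/3); β is the probability the test does not reject, P(Y < 9).
Adding the binomial probabilities P(Y=0)+…+P(Y=8) at p = 2/3 gives 17635/19683.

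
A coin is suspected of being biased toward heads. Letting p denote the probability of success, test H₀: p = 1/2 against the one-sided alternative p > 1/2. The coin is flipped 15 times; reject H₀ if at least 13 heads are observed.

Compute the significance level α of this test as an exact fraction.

121/32768

α = P(reject H₀ | H₀ true) = P(S ≥ 13 | p = 1/2), with S ~ Binomial(15, 1/2).
Summing the upper tail: (105 + 15 + 1) / 2^15 = 121/32768.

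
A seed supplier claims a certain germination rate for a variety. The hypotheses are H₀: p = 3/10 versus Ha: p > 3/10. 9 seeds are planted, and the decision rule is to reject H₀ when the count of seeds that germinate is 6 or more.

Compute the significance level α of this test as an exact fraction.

12647421/500000000

α = P(reject H₀ | H₀ true) = P(S ≥ 6 | p = 3/10), with S ~ Binomial(9, 3/10).
Summing C(9,j)(3/10)^j(7/10)^{9−j} for j = 6,…,9 gives 12647421/500000000.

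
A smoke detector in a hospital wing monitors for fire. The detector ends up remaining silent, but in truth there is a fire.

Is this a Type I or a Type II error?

Type II error

The null hypothesis here is that there is no fire.
'Remaining silent' corresponds to failing to reject H₀.
H₀ was not rejected but H₀ is false — a Type II error (false negative).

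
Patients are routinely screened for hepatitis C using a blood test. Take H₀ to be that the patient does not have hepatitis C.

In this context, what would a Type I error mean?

A Type I error would mean concluding that the patient has hepatitis C when in fact the patient does not have hepatitis C.

A Type I error is rejecting H₀ when H₀ is true.
Here that means flagging the patient as positive and ordering follow-up testing when actually the patient does not have hepatitis C.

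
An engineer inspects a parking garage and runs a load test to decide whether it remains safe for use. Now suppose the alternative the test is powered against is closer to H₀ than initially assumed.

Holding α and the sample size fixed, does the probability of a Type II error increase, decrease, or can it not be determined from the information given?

A smaller true effect puts the Ha sampling distribution closer to H₀, so more of it falls in the non-rejection region.

It increases.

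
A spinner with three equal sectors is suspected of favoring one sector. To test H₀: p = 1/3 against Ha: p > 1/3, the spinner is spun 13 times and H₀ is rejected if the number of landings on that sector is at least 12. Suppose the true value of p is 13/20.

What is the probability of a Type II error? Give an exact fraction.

9937124893407747/10240000000000000

A Type II error is failing to reject when Ha holds: with p = 13/20, β = P(K ≤ 11).
Equivalently, β = 1 − P(K ≥ 12) = 9937124893407747/10240000000000000.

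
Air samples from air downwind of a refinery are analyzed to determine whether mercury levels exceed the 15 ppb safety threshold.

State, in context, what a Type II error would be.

With the conventional null hypothesis that the mercury concentration is at or below 15 ppb (safe):
A Type II error is failing to reject H₀ when H₀ is false.
Here that means certifying the site as safe when actually the mercury concentration exceeds 15 ppb.

A Type II error would mean concluding that the mercury concentration is at or below 15 ppb (safe) (or at least failing to establish that the mercury concentration exceeds 15 ppb) when in fact the mercury concentration exceeds 15 ppb.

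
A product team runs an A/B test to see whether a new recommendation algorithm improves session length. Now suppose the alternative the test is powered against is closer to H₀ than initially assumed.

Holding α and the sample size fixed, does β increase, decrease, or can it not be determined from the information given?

A smaller true effect puts the Ha sampling distribution closer to H₀, so more of it falls in the non-rejection region.

It increases.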